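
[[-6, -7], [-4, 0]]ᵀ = [[-6, -4], [-7, 0]]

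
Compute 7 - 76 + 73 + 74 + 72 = 150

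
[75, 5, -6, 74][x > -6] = keep x where x > -6: 75✓, 5✓, -6✗, 74✓
= [75, 5, 74]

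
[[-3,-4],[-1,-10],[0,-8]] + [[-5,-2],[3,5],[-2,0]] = [[-8, -6], [2, -5], [-2, -8]]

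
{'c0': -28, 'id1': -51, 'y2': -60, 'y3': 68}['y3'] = 68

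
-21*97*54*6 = -659988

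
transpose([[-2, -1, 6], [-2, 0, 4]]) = [[-2, -2], [-1, 0], [6, 4]]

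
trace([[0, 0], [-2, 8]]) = diagonal: 0 + 8
= 8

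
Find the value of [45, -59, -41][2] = -41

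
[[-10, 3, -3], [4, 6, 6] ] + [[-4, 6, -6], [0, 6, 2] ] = [[-14, 9, -9], [4, 12, 8]]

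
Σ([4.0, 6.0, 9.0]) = 4.0 + 6.0 + 9.0
= 19.0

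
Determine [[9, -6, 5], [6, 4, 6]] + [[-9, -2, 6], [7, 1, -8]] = [[0, -8, 11], [13, 5, -2]]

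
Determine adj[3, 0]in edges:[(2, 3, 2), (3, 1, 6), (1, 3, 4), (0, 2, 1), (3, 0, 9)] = 9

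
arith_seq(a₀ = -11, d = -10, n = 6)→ [-11, -21, -31, -41, -51, -61]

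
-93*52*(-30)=145080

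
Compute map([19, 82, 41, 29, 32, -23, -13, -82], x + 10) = 19+10=29, 82+10=92, 41+10=51, 29+10=39, 32+10=42, -23+10=-13, -13+10=-3, -82+10=-72
= [29, 92, 51, 39, 42, -13, -3, -72]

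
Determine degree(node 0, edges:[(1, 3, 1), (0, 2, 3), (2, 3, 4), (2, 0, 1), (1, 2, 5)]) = 2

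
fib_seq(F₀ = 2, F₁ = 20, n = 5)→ [2, 20, 22, 42, 64]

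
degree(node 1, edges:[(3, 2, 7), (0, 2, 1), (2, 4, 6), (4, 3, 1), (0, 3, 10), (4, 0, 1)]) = 0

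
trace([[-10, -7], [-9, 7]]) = diagonal: (-10) + 7
= -3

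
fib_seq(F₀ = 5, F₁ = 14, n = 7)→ [5, 14, 19, 33, 52, 85, 137]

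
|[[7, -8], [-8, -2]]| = -78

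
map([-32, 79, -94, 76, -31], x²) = [1024, 6241, 8836, 5776, 961]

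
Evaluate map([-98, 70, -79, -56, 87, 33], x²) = (-98)²=9604, (70)²=4900, (-79)²=6241, (-56)²=3136, (87)²=7569, (33)²=1089
= [9604, 4900, 6241, 3136, 7569, 1089]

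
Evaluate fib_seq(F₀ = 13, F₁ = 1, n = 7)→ F_2 = F_1 + F_0 = 14
F_3 = F_2 + F_1 = 15
F_4 = F_3 + F_2 = 29
...
= [13, 1, 14, 15, 29, 44, 73]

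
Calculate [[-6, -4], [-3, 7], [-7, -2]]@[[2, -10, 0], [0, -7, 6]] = C[0][0] = (-6)*(2) + (-4)*(0) = -12
C[0][1] = (-6)*(-10) + (-4)*(-7) = 88
C[0][2] = (-6)*(0) + (-4)*(6) = -24
C[1][0] = (-3)*(2) + (7)*(0) = -6
C[1][1] = (-3)*(-10) + (7)*(-7) = -19
C[1][2] = (-3)*(0) + (7)*(6) = 42
... (3 more cells)
= [[-12, 88, -24], [-6, -19, 42], [-14, 84, -12]]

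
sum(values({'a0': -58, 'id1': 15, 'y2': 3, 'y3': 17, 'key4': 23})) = (-58) + 15 + 3 + 17 + 23
= 0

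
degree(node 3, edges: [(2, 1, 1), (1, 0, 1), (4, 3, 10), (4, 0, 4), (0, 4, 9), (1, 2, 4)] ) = incident: (4,3)
= 1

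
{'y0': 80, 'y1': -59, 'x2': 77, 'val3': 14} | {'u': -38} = {'y0': 80, 'y1': -59, 'x2': 77, 'val3': 14, 'u': -38}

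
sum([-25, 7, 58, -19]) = 21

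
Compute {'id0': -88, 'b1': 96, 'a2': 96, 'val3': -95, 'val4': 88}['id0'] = -88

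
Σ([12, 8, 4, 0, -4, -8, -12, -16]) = -16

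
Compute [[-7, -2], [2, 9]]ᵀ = [[-7, 2], [-2, 9]]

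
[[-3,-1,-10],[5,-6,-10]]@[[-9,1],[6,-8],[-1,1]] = [[31, -5], [-71, 43]]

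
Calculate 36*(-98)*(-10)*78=2751840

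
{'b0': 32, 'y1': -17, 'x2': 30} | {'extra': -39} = {'b0': 32, 'y1': -17, 'x2': 30, 'extra': -39}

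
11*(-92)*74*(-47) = 3519736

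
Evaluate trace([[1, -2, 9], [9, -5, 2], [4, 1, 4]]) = diagonal: 1 + (-5) + 4
= 0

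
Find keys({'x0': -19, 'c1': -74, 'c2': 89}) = ['x0', 'c1', 'c2']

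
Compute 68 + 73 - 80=61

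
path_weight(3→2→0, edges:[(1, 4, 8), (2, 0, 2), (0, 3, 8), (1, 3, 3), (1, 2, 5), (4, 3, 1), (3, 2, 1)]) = 3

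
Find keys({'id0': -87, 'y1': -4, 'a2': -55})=['id0', 'y1', 'a2']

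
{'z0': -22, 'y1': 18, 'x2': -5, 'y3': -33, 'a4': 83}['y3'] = -33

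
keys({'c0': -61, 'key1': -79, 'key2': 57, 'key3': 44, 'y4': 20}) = ['c0', 'key1', 'key2', 'key3', 'y4']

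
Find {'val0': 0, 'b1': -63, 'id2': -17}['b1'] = -63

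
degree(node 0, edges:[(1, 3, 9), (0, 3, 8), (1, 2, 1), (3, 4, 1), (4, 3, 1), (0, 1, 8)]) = 2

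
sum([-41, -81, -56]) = (-41) + (-81) + (-56)
= -178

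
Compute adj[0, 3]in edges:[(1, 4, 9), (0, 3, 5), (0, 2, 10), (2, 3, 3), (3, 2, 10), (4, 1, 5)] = 5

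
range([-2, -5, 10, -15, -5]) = 25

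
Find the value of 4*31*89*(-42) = -463512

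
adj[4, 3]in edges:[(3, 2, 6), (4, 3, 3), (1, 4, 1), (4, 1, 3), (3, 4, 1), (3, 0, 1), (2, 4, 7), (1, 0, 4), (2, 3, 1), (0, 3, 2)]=3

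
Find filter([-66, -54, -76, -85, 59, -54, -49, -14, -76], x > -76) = keep x where x > -76: -66✓, -54✓, -76✗, -85✗, 59✓, -54✓, -49✓, -14✓, -76✗
= [-66, -54, 59, -54, -49, -14]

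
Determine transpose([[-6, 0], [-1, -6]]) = [[-6, -1], [0, -6]]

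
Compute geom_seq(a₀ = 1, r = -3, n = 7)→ a_0 = 1*(-3)^0 = 1
a_1 = 1*(-3)^1 = -3
a_2 = 1*(-3)^2 = 9
...
= [1, -3, 9, -27, 81, -243, 729]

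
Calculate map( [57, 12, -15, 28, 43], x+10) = 57+10=67, 12+10=22, -15+10=-5, 28+10=38, 43+10=53
= [67, 22, -5, 38, 53]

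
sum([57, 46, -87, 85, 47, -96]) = 52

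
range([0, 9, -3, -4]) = 13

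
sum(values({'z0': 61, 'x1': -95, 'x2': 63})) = 29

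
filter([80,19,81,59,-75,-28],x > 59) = keep x where x > 59: 80✓, 19✗, 81✓, 59✗, -75✗, -28✗
= [80, 81]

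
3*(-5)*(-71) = 1065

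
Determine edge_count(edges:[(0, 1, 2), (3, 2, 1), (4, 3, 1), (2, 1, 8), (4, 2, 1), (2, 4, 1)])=6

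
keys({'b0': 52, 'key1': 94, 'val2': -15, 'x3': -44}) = ['b0', 'key1', 'val2', 'x3']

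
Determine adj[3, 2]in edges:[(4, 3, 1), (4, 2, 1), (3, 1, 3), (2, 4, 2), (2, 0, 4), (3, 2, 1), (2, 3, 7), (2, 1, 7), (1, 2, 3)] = 1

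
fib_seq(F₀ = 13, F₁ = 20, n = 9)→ [13, 20, 33, 53, 86, 139, 225, 364, 589]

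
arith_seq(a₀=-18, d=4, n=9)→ [-18, -14, -10, -6, -2, 2, 6, 10, 14]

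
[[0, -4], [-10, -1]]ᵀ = [[0, -10], [-4, -1]]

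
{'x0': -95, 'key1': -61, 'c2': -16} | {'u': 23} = {'x0': -95, 'key1': -61, 'c2': -16, 'u': 23}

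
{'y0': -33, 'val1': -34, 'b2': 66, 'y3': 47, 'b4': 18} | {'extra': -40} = {'y0': -33, 'val1': -34, 'b2': 66, 'y3': 47, 'b4': 18, 'extra': -40}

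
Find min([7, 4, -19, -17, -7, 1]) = -19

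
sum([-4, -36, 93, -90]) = -37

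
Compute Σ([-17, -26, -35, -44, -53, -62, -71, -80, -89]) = (-17) + (-26) + (-35) + (-44) + (-53) + (-62) + (-71) + (-80) + (-89)
= -477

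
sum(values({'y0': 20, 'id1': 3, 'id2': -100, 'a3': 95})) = 20 + 3 + (-100) + 95
= 18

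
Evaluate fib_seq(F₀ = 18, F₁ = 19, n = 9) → [18, 19, 37, 56, 93, 149, 242, 391, 633]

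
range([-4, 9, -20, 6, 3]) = 29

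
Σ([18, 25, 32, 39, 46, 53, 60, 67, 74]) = 18 + 25 + 32 + 39 + 46 + 53 + 60 + 67 + 74
= 414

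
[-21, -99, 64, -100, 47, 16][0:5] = [-21, -99, 64, -100, 47]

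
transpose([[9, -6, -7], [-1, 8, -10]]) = [[9, -1], [-6, 8], [-7, -10]]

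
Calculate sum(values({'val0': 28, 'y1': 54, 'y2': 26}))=28 + 54 + 26
= 108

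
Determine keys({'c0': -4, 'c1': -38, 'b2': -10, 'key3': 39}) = ['c0', 'c1', 'b2', 'key3']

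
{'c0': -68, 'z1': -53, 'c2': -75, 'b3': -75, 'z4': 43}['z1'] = -53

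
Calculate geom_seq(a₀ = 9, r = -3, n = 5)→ [9, -27, 81, -243, 729]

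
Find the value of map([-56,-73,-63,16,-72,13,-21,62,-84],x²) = (-56)²=3136, (-73)²=5329, (-63)²=3969, (16)²=256, (-72)²=5184, (13)²=169, (-21)²=441, (62)²=3844, (-84)²=7056
= [3136, 5329, 3969, 256, 5184, 169, 441, 3844, 7056]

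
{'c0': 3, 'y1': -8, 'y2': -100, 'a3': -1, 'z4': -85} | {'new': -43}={'c0': 3, 'y1': -8, 'y2': -100, 'a3': -1, 'z4': -85, 'new': -43}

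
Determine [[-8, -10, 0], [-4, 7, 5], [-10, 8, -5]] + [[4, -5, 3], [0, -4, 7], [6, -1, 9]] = [[-4, -15, 3], [-4, 3, 12], [-4, 7, 4]]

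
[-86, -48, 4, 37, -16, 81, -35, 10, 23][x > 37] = [81]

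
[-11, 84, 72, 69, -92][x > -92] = [-11, 84, 72, 69]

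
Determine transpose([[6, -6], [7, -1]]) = [[6, 7], [-6, -1]]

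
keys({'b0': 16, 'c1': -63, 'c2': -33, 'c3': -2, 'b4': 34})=['b0', 'c1', 'c2', 'c3', 'b4']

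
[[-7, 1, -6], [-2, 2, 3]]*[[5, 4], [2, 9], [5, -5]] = [[-63, 11], [9, -5]]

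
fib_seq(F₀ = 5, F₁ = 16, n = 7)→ [5, 16, 21, 37, 58, 95, 153]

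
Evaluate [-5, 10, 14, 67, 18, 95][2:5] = [14, 67, 18]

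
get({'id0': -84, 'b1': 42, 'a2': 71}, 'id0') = -84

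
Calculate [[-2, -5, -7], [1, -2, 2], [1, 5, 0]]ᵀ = [[-2, 1, 1], [-5, -2, 5], [-7, 2, 0]]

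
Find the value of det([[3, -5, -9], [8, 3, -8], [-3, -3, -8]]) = (1)*(3)*det([[3, -8], [-3, -8]]) + (-1)*(-5)*det([[8, -8], [-3, -8]]) + (1)*(-9)*det([[8, 3], [-3, -3]])
= -144 + -440 + 135
= -449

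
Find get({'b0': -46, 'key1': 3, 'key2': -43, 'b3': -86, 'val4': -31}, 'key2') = -43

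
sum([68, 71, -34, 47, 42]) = 68 + 71 + (-34) + 47 + 42
= 194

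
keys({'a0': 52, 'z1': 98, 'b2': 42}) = ['a0', 'z1', 'b2']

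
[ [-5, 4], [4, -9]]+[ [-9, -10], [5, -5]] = [[-14, -6], [9, -14]]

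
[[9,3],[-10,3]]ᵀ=[[9, -10], [3, 3]]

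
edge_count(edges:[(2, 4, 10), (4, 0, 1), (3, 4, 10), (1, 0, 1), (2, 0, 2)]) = 5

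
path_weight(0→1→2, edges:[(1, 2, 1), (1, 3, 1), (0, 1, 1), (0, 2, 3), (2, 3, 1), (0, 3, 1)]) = 2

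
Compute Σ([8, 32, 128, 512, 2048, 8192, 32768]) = 43688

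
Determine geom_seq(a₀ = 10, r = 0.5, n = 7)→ [10.0, 5.0, 2.5, 1.25, 0.625, 0.3125, 0.15625]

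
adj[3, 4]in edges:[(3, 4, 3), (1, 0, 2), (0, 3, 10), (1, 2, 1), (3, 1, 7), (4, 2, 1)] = 3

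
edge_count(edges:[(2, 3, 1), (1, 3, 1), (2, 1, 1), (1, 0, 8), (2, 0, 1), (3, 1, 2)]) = 6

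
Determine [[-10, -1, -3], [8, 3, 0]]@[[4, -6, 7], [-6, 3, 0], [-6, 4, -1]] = [[-16, 45, -67], [14, -39, 56]]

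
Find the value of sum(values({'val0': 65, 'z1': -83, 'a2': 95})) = 65 + (-83) + 95
= 77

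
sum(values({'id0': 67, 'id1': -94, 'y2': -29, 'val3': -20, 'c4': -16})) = -92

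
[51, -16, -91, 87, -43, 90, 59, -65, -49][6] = 59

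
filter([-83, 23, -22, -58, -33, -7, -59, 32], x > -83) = keep x where x > -83: -83✗, 23✓, -22✓, -58✓, -33✓, -7✓, -59✓, 32✓
= [23, -22, -58, -33, -7, -59, 32]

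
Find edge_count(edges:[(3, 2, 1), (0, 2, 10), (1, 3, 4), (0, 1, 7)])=4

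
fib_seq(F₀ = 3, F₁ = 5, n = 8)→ F_2 = F_1 + F_0 = 8
F_3 = F_2 + F_1 = 13
F_4 = F_3 + F_2 = 21
...
= [3, 5, 8, 13, 21, 34, 55, 89]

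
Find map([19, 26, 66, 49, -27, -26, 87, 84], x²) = [361, 676, 4356, 2401, 729, 676, 7569, 7056]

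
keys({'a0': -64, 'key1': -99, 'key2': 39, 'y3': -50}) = ['a0', 'key1', 'key2', 'y3']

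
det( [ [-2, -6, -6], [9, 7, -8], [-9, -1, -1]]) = (1)*(-2)*det([[7, -8], [-1, -1]]) + (-1)*(-6)*det([[9, -8], [-9, -1]]) + (1)*(-6)*det([[9, 7], [-9, -1]])
= 30 + -486 + -324
= -780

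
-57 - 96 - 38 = -191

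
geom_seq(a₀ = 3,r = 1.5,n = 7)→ a_0 = 3*1.5^0 = 3.0
a_1 = 3*1.5^1 = 4.5
a_2 = 3*1.5^2 = 6.75
...
= [3.0, 4.5, 6.75, 10.125, 15.1875, 22.78125, 34.171875]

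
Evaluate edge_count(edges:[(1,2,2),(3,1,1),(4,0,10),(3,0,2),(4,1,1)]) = 5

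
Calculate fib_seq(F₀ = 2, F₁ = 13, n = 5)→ F_2 = F_1 + F_0 = 15
F_3 = F_2 + F_1 = 28
F_4 = F_3 + F_2 = 43
= [2, 13, 15, 28, 43]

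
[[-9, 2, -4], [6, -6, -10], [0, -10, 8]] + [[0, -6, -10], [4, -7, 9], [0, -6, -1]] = [[-9, -4, -14], [10, -13, -1], [0, -16, 7]]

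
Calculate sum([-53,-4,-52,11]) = (-53) + (-4) + (-52) + 11
= -98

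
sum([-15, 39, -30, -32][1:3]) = slice → [39, -30]
39 + (-30)
= 9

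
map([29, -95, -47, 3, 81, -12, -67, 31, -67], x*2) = [58, -190, -94, 6, 162, -24, -134, 62, -134]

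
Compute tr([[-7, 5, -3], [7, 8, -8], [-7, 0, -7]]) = diagonal: (-7) + 8 + (-7)
= -6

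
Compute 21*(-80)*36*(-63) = 3810240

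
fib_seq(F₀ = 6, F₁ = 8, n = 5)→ F_2 = F_1 + F_0 = 14
F_3 = F_2 + F_1 = 22
F_4 = F_3 + F_2 = 36
= [6, 8, 14, 22, 36]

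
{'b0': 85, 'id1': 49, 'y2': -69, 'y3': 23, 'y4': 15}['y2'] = -69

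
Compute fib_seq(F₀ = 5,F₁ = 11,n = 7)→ F_2 = F_1 + F_0 = 16
F_3 = F_2 + F_1 = 27
F_4 = F_3 + F_2 = 43
...
= [5, 11, 16, 27, 43, 70, 113]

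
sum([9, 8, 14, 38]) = 9 + 8 + 14 + 38
= 69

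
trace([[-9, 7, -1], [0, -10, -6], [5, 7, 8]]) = -11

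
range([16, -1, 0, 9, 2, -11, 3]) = 27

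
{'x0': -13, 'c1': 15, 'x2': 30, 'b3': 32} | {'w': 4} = {'x0': -13, 'c1': 15, 'x2': 30, 'b3': 32, 'w': 4}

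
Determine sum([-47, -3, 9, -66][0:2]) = -50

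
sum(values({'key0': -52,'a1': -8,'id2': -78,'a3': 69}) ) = -69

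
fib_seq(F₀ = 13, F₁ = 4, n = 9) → [13, 4, 17, 21, 38, 59, 97, 156, 253]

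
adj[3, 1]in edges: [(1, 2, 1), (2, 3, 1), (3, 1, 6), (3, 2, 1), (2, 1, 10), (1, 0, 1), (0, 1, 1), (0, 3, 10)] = 6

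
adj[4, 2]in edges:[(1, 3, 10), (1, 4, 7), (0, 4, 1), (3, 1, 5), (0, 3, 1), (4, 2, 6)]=6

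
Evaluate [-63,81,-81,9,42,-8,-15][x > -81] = keep x where x > -81: -63✓, 81✓, -81✗, 9✓, 42✓, -8✓, -15✓
= [-63, 81, 9, 42, -8, -15]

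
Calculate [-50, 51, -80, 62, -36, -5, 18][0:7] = [-50, 51, -80, 62, -36, -5, 18]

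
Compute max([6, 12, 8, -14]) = 12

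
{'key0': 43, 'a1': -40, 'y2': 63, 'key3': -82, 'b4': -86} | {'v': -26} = {'key0': 43, 'a1': -40, 'y2': 63, 'key3': -82, 'b4': -86, 'v': -26}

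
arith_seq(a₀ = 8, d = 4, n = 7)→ [8, 12, 16, 20, 24, 28, 32]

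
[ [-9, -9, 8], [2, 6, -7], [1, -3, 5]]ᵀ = [[-9, 2, 1], [-9, 6, -3], [8, -7, 5]]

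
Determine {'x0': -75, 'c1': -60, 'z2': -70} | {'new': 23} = {'x0': -75, 'c1': -60, 'z2': -70, 'new': 23}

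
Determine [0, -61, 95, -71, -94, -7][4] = -94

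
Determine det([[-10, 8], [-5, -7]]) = (-10)*(-7) - (8)*(-5)
= 110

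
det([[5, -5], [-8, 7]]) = (5)*(7) - (-5)*(-8)
= -5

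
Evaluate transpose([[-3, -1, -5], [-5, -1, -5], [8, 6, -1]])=[[-3, -5, 8], [-1, -1, 6], [-5, -5, -1]]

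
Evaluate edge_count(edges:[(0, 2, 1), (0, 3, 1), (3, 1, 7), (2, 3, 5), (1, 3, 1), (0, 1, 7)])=6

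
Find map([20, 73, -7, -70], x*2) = [40, 146, -14, -140]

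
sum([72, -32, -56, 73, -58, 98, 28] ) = 125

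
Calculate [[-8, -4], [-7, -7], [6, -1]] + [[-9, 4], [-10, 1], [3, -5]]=[[-17, 0], [-17, -6], [9, -6]]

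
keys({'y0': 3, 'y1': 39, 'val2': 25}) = ['y0', 'y1', 'val2']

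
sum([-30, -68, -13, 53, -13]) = (-30) + (-68) + (-13) + 53 + (-13)
= -71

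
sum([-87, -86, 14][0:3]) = -159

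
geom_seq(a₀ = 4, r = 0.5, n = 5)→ a_0 = 4*0.5^0 = 4.0
a_1 = 4*0.5^1 = 2.0
a_2 = 4*0.5^2 = 1.0
...
= [4.0, 2.0, 1.0, 0.5, 0.25]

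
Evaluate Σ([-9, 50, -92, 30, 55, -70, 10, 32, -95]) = -89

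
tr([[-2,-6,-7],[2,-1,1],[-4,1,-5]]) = -8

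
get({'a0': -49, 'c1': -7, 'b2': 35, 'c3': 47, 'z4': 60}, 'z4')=60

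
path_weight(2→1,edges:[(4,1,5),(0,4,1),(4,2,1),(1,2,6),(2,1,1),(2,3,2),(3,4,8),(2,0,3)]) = 1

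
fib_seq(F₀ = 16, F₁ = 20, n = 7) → F_2 = F_1 + F_0 = 36
F_3 = F_2 + F_1 = 56
F_4 = F_3 + F_2 = 92
...
= [16, 20, 36, 56, 92, 148, 240]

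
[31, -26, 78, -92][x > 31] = keep x where x > 31: 31✗, -26✗, 78✓, -92✗
= [78]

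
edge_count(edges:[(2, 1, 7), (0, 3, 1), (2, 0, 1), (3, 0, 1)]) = 4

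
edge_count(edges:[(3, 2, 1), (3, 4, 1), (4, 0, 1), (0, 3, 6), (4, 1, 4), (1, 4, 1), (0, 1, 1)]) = 7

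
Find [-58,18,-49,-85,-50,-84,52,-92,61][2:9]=[-49, -85, -50, -84, 52, -92, 61]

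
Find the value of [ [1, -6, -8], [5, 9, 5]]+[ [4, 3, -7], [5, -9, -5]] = [[5, -3, -15], [10, 0, 0]]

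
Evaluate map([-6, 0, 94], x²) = [36, 0, 8836]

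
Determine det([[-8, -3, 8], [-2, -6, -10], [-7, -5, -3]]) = -192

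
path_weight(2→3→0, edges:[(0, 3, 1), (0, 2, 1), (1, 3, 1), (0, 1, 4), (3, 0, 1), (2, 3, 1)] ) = 2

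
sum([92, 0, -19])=92 + 0 + (-19)
= 73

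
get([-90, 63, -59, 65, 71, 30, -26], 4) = 71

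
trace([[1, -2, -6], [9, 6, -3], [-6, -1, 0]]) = diagonal: 1 + 6 + 0
= 7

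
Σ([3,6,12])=3 + 6 + 12
= 21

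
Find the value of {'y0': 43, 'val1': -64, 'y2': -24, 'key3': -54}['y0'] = 43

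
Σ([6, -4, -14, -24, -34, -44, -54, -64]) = -232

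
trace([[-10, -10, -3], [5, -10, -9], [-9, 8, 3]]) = -17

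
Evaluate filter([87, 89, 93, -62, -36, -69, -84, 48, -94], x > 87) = keep x where x > 87: 87✗, 89✓, 93✓, -62✗, -36✗, -69✗, -84✗, 48✗, -94✗
= [89, 93]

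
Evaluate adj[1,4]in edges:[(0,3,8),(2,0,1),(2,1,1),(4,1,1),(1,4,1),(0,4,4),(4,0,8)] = 1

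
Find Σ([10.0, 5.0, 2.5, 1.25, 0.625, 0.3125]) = 19.6875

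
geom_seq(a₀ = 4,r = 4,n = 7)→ a_0 = 4*4^0 = 4
a_1 = 4*4^1 = 16
a_2 = 4*4^2 = 64
...
= [4, 16, 64, 256, 1024, 4096, 16384]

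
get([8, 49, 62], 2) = 62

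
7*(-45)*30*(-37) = 349650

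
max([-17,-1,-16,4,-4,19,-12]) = 19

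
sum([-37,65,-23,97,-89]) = 13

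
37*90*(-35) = -116550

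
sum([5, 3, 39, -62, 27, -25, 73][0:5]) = 12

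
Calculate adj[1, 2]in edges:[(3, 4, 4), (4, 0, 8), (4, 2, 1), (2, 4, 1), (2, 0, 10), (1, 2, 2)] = 2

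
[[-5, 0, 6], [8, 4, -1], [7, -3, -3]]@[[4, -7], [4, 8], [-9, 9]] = C[0][0] = (-5)*(4) + (0)*(4) + (6)*(-9) = -74
C[0][1] = (-5)*(-7) + (0)*(8) + (6)*(9) = 89
C[1][0] = (8)*(4) + (4)*(4) + (-1)*(-9) = 57
C[1][1] = (8)*(-7) + (4)*(8) + (-1)*(9) = -33
C[2][0] = (7)*(4) + (-3)*(4) + (-3)*(-9) = 43
C[2][1] = (7)*(-7) + (-3)*(8) + (-3)*(9) = -100
= [[-74, 89], [57, -33], [43, -100]]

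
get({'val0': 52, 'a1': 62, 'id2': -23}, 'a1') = 62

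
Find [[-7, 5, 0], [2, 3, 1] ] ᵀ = [[-7, 2], [5, 3], [0, 1]]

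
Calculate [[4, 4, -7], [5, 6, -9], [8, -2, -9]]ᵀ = [[4, 5, 8], [4, 6, -2], [-7, -9, -9]]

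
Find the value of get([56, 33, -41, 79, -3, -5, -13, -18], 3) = 79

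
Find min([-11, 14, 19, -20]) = -20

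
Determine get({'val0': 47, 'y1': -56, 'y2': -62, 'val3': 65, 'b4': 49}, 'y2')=-62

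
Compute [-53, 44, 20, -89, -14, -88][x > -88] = [-53, 44, 20, -14]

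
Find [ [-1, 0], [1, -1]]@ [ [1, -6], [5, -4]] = C[0][0] = (-1)*(1) + (0)*(5) = -1
C[0][1] = (-1)*(-6) + (0)*(-4) = 6
C[1][0] = (1)*(1) + (-1)*(5) = -4
C[1][1] = (1)*(-6) + (-1)*(-4) = -2
= [[-1, 6], [-4, -2]]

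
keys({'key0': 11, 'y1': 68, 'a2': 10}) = ['key0', 'y1', 'a2']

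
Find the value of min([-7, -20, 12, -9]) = -20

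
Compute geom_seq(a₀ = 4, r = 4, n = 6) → [4, 16, 64, 256, 1024, 4096]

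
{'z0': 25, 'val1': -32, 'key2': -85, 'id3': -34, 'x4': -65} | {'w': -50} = {'z0': 25, 'val1': -32, 'key2': -85, 'id3': -34, 'x4': -65, 'w': -50}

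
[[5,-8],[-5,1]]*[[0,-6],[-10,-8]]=C[0][0] = (5)*(0) + (-8)*(-10) = 80
C[0][1] = (5)*(-6) + (-8)*(-8) = 34
C[1][0] = (-5)*(0) + (1)*(-10) = -10
C[1][1] = (-5)*(-6) + (1)*(-8) = 22
= [[80, 34], [-10, 22]]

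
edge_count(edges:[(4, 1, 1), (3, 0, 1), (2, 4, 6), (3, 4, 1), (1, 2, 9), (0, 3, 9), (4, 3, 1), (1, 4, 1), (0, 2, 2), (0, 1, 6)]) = 10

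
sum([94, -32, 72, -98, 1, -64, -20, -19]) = 94 + (-32) + 72 + (-98) + 1 + (-64) + (-20) + (-19)
= -66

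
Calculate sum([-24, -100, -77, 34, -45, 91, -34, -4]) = (-24) + (-100) + (-77) + 34 + (-45) + 91 + (-34) + (-4)
= -159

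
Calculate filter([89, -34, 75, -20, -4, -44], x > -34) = keep x where x > -34: 89✓, -34✗, 75✓, -20✓, -4✓, -44✗
= [89, 75, -20, -4]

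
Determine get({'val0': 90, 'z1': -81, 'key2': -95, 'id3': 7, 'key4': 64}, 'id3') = 7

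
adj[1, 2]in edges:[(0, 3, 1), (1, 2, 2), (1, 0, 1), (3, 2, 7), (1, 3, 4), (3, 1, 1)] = 2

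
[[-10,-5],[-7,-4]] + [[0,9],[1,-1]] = [[-10, 4], [-6, -5]]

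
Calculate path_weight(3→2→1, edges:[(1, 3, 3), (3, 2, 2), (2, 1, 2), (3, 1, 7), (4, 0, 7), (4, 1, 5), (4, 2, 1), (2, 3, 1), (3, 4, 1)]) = 4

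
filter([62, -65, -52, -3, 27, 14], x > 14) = keep x where x > 14: 62✓, -65✗, -52✗, -3✗, 27✓, 14✗
= [62, 27]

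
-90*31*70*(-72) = 14061600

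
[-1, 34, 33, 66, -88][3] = 66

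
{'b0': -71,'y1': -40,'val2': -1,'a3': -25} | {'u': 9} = {'b0': -71, 'y1': -40, 'val2': -1, 'a3': -25, 'u': 9}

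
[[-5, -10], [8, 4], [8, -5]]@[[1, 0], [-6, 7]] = C[0][0] = (-5)*(1) + (-10)*(-6) = 55
C[0][1] = (-5)*(0) + (-10)*(7) = -70
C[1][0] = (8)*(1) + (4)*(-6) = -16
C[1][1] = (8)*(0) + (4)*(7) = 28
C[2][0] = (8)*(1) + (-5)*(-6) = 38
C[2][1] = (8)*(0) + (-5)*(7) = -35
= [[55, -70], [-16, 28], [38, -35]]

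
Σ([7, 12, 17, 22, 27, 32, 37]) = 7 + 12 + 17 + 22 + 27 + 32 + 37
= 154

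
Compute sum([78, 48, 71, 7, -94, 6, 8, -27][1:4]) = slice → [48, 71, 7]
48 + 71 + 7
= 126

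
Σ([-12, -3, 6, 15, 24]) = 30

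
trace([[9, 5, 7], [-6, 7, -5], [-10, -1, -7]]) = 9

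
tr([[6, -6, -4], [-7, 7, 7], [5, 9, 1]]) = 14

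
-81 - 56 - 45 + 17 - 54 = -219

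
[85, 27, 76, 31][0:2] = [85, 27]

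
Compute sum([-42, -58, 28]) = -72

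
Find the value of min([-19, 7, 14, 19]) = -19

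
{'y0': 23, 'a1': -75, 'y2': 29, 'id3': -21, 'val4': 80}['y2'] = 29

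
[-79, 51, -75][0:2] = [-79, 51]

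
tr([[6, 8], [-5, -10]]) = diagonal: 6 + (-10)
= -4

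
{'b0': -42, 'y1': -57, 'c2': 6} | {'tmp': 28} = {'b0': -42, 'y1': -57, 'c2': 6, 'tmp': 28}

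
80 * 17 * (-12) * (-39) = 636480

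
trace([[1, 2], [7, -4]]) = -3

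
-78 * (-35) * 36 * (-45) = -4422600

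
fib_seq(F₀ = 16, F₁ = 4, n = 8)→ F_2 = F_1 + F_0 = 20
F_3 = F_2 + F_1 = 24
F_4 = F_3 + F_2 = 44
...
= [16, 4, 20, 24, 44, 68, 112, 180]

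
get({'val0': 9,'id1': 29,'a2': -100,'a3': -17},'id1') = 29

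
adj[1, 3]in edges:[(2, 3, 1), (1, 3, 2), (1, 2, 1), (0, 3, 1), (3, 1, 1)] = 2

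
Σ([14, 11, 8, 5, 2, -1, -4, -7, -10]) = 18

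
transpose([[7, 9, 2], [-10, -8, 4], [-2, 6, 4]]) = [[7, -10, -2], [9, -8, 6], [2, 4, 4]]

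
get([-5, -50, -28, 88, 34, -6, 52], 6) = 52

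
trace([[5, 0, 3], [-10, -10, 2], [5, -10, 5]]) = diagonal: 5 + (-10) + 5
= 0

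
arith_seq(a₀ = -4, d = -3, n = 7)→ [-4, -7, -10, -13, -16, -19, -22]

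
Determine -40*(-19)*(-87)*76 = -5025120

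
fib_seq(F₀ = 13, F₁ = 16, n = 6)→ [13, 16, 29, 45, 74, 119]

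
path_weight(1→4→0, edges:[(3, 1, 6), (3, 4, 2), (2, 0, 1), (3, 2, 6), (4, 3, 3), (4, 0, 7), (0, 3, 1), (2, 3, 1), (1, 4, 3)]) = 10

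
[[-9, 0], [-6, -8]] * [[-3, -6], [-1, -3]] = [[27, 54], [26, 60]]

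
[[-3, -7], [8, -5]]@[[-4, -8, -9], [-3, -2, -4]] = C[0][0] = (-3)*(-4) + (-7)*(-3) = 33
C[0][1] = (-3)*(-8) + (-7)*(-2) = 38
C[0][2] = (-3)*(-9) + (-7)*(-4) = 55
C[1][0] = (8)*(-4) + (-5)*(-3) = -17
C[1][1] = (8)*(-8) + (-5)*(-2) = -54
C[1][2] = (8)*(-9) + (-5)*(-4) = -52
= [[33, 38, 55], [-17, -54, -52]]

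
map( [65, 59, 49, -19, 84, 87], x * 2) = [130, 118, 98, -38, 168, 174]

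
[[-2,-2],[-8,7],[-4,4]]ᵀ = [[-2, -8, -4], [-2, 7, 4]]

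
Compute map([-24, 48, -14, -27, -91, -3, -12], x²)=(-24)²=576, (48)²=2304, (-14)²=196, (-27)²=729, (-91)²=8281, (-3)²=9, (-12)²=144
= [576, 2304, 196, 729, 8281, 9, 144]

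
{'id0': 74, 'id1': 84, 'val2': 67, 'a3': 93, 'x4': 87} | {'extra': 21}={'id0': 74, 'id1': 84, 'val2': 67, 'a3': 93, 'x4': 87, 'extra': 21}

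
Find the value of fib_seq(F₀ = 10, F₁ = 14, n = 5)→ [10, 14, 24, 38, 62]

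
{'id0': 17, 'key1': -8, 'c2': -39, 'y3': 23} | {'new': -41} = {'id0': 17, 'key1': -8, 'c2': -39, 'y3': 23, 'new': -41}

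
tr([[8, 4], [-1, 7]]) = diagonal: 8 + 7
= 15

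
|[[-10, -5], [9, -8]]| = 125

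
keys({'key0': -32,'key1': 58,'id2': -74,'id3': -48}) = ['key0', 'key1', 'id2', 'id3']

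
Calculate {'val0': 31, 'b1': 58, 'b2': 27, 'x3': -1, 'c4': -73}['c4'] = -73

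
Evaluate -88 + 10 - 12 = -90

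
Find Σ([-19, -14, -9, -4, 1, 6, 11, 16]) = -12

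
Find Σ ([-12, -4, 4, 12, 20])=(-12) + (-4) + 4 + 12 + 20
= 20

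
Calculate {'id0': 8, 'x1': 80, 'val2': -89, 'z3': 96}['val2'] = -89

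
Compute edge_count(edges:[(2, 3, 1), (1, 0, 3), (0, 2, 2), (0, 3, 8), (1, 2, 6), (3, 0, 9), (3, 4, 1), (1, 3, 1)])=8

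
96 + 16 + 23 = 135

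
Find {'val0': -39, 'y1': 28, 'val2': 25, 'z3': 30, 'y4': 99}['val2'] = 25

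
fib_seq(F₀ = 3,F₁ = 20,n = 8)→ F_2 = F_1 + F_0 = 23
F_3 = F_2 + F_1 = 43
F_4 = F_3 + F_2 = 66
...
= [3, 20, 23, 43, 66, 109, 175, 284]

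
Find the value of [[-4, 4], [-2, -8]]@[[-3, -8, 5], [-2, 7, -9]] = C[0][0] = (-4)*(-3) + (4)*(-2) = 4
C[0][1] = (-4)*(-8) + (4)*(7) = 60
C[0][2] = (-4)*(5) + (4)*(-9) = -56
C[1][0] = (-2)*(-3) + (-8)*(-2) = 22
C[1][1] = (-2)*(-8) + (-8)*(7) = -40
C[1][2] = (-2)*(5) + (-8)*(-9) = 62
= [[4, 60, -56], [22, -40, 62]]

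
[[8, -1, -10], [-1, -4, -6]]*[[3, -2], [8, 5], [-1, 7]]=C[0][0] = (8)*(3) + (-1)*(8) + (-10)*(-1) = 26
C[0][1] = (8)*(-2) + (-1)*(5) + (-10)*(7) = -91
C[1][0] = (-1)*(3) + (-4)*(8) + (-6)*(-1) = -29
C[1][1] = (-1)*(-2) + (-4)*(5) + (-6)*(7) = -60
= [[26, -91], [-29, -60]]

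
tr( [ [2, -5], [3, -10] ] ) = diagonal: 2 + (-10)
= -8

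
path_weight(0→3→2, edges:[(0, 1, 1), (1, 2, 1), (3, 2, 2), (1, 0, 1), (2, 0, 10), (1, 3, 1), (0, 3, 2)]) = 4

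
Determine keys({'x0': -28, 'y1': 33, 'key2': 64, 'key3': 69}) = ['x0', 'y1', 'key2', 'key3']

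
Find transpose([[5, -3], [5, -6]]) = [[5, 5], [-3, -6]]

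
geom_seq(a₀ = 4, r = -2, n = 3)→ a_0 = 4*(-2)^0 = 4
a_1 = 4*(-2)^1 = -8
a_2 = 4*(-2)^2 = 16
= [4, -8, 16]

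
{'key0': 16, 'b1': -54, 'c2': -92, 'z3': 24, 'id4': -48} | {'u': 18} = {'key0': 16, 'b1': -54, 'c2': -92, 'z3': 24, 'id4': -48, 'u': 18}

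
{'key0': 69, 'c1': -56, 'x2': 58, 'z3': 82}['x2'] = 58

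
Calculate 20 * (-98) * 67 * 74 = -9717680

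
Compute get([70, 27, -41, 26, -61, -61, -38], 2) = -41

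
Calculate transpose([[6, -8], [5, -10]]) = [[6, 5], [-8, -10]]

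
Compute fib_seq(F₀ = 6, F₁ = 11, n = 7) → [6, 11, 17, 28, 45, 73, 118]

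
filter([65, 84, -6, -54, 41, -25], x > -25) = [65, 84, -6, 41]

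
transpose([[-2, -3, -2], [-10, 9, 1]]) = [[-2, -10], [-3, 9], [-2, 1]]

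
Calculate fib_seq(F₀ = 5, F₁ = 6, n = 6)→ F_2 = F_1 + F_0 = 11
F_3 = F_2 + F_1 = 17
F_4 = F_3 + F_2 = 28
...
= [5, 6, 11, 17, 28, 45]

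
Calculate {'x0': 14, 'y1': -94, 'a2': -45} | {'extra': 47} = {'x0': 14, 'y1': -94, 'a2': -45, 'extra': 47}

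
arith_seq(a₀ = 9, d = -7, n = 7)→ [9, 2, -5, -12, -19, -26, -33]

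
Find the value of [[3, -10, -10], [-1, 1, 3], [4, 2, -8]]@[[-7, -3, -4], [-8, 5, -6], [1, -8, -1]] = C[0][0] = (3)*(-7) + (-10)*(-8) + (-10)*(1) = 49
C[0][1] = (3)*(-3) + (-10)*(5) + (-10)*(-8) = 21
C[0][2] = (3)*(-4) + (-10)*(-6) + (-10)*(-1) = 58
C[1][0] = (-1)*(-7) + (1)*(-8) + (3)*(1) = 2
C[1][1] = (-1)*(-3) + (1)*(5) + (3)*(-8) = -16
C[1][2] = (-1)*(-4) + (1)*(-6) + (3)*(-1) = -5
... (3 more cells)
= [[49, 21, 58], [2, -16, -5], [-52, 62, -20]]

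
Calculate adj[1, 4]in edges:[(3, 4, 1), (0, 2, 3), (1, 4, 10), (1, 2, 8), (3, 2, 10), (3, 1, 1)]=10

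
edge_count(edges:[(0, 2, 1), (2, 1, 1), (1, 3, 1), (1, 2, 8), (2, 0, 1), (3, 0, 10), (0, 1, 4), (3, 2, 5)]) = 8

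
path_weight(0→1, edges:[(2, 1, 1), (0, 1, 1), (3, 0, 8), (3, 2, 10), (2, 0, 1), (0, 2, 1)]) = 1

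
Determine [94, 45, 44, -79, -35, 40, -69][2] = 44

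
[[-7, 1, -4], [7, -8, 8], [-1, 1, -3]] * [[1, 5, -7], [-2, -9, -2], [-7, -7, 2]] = C[0][0] = (-7)*(1) + (1)*(-2) + (-4)*(-7) = 19
C[0][1] = (-7)*(5) + (1)*(-9) + (-4)*(-7) = -16
C[0][2] = (-7)*(-7) + (1)*(-2) + (-4)*(2) = 39
C[1][0] = (7)*(1) + (-8)*(-2) + (8)*(-7) = -33
C[1][1] = (7)*(5) + (-8)*(-9) + (8)*(-7) = 51
C[1][2] = (7)*(-7) + (-8)*(-2) + (8)*(2) = -17
... (3 more cells)
= [[19, -16, 39], [-33, 51, -17], [18, 7, -1]]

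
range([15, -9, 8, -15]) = 30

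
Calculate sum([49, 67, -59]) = 57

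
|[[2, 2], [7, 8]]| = 2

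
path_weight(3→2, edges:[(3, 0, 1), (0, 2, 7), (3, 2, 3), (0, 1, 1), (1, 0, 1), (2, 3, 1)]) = 3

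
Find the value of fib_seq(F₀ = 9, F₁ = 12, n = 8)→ [9, 12, 21, 33, 54, 87, 141, 228]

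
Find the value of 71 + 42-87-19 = 7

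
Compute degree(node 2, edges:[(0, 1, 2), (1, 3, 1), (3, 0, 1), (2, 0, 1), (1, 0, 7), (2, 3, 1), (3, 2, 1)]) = incident: (2,0), (2,3), (3,2)
= 3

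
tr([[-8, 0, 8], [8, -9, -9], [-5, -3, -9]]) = diagonal: (-8) + (-9) + (-9)
= -26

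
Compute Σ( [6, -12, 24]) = 18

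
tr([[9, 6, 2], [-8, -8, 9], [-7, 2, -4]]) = -3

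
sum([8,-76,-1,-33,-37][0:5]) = -139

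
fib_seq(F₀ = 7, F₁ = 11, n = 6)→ [7, 11, 18, 29, 47, 76]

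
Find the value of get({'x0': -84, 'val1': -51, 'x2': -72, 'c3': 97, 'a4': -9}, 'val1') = -51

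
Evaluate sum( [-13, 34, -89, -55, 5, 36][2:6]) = slice → [-89, -55, 5, 36]
(-89) + (-55) + 5 + 36
= -103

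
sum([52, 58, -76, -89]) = 52 + 58 + (-76) + (-89)
= -55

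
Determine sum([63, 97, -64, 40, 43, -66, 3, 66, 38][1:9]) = slice → [97, -64, 40, 43, -66, 3, 66, 38]
97 + (-64) + 40 + 43 + (-66) + 3 + 66 + 38
= 157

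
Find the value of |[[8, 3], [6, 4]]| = (8)*(4) - (3)*(6)
= 14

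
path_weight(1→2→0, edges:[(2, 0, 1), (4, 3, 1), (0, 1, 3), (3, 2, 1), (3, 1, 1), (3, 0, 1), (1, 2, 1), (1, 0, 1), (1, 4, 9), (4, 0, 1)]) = w(1→2)=1 + w(2→0)=1
= 2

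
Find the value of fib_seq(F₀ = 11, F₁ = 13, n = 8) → F_2 = F_1 + F_0 = 24
F_3 = F_2 + F_1 = 37
F_4 = F_3 + F_2 = 61
...
= [11, 13, 24, 37, 61, 98, 159, 257]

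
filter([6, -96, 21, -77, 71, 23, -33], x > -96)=keep x where x > -96: 6✓, -96✗, 21✓, -77✓, 71✓, 23✓, -33✓
= [6, 21, -77, 71, 23, -33]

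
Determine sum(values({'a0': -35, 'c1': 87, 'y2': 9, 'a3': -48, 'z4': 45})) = 58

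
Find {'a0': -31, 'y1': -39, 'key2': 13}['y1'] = -39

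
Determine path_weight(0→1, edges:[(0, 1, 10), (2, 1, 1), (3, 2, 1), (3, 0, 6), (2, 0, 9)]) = 10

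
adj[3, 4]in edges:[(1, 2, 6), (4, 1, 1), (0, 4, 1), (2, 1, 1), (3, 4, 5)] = 5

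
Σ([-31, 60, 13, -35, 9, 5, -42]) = (-31) + 60 + 13 + (-35) + 9 + 5 + (-42)
= -21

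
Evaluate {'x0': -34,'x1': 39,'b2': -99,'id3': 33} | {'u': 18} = {'x0': -34, 'x1': 39, 'b2': -99, 'id3': 33, 'u': 18}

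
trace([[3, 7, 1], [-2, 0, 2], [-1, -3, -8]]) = diagonal: 3 + 0 + (-8)
= -5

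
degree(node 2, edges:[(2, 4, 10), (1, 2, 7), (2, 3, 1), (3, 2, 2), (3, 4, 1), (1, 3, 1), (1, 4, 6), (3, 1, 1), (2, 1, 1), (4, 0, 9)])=5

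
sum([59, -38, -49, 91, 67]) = 59 + (-38) + (-49) + 91 + 67
= 130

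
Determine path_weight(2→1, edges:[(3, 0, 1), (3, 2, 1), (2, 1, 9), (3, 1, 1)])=w(2→1)=9
= 9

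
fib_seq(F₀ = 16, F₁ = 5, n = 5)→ F_2 = F_1 + F_0 = 21
F_3 = F_2 + F_1 = 26
F_4 = F_3 + F_2 = 47
= [16, 5, 21, 26, 47]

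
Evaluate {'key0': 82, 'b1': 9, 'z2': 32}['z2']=32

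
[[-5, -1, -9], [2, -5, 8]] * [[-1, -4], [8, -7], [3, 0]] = C[0][0] = (-5)*(-1) + (-1)*(8) + (-9)*(3) = -30
C[0][1] = (-5)*(-4) + (-1)*(-7) + (-9)*(0) = 27
C[1][0] = (2)*(-1) + (-5)*(8) + (8)*(3) = -18
C[1][1] = (2)*(-4) + (-5)*(-7) + (8)*(0) = 27
= [[-30, 27], [-18, 27]]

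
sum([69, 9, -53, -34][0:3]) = 25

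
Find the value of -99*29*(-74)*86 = 18271044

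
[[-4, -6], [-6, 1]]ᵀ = [[-4, -6], [-6, 1]]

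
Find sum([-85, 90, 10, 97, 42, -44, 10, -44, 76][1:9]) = slice → [90, 10, 97, 42, -44, 10, -44, 76]
90 + 10 + 97 + 42 + (-44) + 10 + (-44) + 76
= 237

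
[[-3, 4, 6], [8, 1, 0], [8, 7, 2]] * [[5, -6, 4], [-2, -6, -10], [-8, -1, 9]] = [[-71, -12, 2], [38, -54, 22], [10, -92, -20]]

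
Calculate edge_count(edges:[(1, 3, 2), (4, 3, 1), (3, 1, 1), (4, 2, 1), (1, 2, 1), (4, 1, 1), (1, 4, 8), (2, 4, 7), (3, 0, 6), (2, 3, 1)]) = 10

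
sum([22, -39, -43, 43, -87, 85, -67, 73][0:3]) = -60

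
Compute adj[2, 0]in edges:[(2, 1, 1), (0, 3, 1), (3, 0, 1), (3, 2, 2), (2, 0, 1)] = 1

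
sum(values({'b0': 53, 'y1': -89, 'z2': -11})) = -47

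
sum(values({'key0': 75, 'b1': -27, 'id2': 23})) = 75 + (-27) + 23
= 71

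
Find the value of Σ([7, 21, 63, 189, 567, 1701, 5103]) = 7651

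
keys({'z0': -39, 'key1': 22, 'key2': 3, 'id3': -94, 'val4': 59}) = ['z0', 'key1', 'key2', 'id3', 'val4']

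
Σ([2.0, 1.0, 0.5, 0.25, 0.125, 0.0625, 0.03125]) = 3.96875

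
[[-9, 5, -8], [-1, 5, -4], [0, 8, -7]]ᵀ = [[-9, -1, 0], [5, 5, 8], [-8, -4, -7]]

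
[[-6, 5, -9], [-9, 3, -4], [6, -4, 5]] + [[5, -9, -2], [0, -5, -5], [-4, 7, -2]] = [[-1, -4, -11], [-9, -2, -9], [2, 3, 3]]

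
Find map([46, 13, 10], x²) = (46)²=2116, (13)²=169, (10)²=100
= [2116, 169, 100]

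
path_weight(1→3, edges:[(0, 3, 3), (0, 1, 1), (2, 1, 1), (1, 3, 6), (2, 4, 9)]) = w(1→3)=6
= 6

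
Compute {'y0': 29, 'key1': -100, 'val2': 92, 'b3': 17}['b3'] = 17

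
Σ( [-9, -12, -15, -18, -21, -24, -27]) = -126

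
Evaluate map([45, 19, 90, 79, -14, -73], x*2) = [90, 38, 180, 158, -28, -146]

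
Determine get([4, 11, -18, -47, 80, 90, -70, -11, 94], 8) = 94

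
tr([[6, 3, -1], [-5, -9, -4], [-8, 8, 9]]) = 6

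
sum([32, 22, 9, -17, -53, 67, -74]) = 32 + 22 + 9 + (-17) + (-53) + 67 + (-74)
= -14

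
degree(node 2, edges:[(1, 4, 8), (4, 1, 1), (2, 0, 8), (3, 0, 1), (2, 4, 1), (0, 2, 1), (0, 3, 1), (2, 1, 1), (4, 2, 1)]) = 5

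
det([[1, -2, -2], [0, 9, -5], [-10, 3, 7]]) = (1)*(1)*det([[9, -5], [3, 7]]) + (-1)*(-2)*det([[0, -5], [-10, 7]]) + (1)*(-2)*det([[0, 9], [-10, 3]])
= 78 + -100 + -180
= -202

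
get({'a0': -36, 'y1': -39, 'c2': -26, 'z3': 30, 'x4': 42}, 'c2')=-26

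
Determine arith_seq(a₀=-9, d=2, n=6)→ [-9, -7, -5, -3, -1, 1]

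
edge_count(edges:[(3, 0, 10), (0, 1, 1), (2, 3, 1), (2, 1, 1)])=4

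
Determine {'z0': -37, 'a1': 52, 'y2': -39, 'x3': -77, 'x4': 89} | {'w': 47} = {'z0': -37, 'a1': 52, 'y2': -39, 'x3': -77, 'x4': 89, 'w': 47}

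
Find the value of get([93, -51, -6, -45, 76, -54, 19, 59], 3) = -45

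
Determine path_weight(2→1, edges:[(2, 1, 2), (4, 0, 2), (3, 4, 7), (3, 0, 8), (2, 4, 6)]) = 2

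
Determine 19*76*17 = 24548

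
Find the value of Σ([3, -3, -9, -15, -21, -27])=3 + (-3) + (-9) + (-15) + (-21) + (-27)
= -72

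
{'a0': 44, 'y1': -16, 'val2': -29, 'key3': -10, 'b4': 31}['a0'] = 44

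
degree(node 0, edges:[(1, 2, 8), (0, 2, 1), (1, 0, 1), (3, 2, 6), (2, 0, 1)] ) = incident: (0,2), (1,0), (2,0)
= 3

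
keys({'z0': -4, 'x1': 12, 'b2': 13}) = ['z0', 'x1', 'b2']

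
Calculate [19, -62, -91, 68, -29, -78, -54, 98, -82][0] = 19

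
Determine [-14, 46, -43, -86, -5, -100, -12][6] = -12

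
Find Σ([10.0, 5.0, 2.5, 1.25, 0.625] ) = 10.0 + 5.0 + 2.5 + 1.25 + 0.625
= 19.375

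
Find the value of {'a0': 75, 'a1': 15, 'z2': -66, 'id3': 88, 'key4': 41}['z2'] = -66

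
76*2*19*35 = 101080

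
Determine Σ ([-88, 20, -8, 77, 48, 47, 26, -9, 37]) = (-88) + 20 + (-8) + 77 + 48 + 47 + 26 + (-9) + 37
= 150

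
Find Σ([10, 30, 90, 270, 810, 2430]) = 10 + 30 + 90 + 270 + 810 + 2430
= 3640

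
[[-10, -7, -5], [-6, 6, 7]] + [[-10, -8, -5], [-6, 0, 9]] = [[-20, -15, -10], [-12, 6, 16]]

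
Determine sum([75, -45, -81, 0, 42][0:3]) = slice → [75, -45, -81]
75 + (-45) + (-81)
= -51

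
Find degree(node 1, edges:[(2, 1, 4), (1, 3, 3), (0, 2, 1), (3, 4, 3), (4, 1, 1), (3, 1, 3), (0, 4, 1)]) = incident: (2,1), (1,3), (4,1), (3,1)
= 4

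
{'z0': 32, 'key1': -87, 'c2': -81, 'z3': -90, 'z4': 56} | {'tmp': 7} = {'z0': 32, 'key1': -87, 'c2': -81, 'z3': -90, 'z4': 56, 'tmp': 7}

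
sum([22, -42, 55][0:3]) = 35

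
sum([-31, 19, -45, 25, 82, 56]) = (-31) + 19 + (-45) + 25 + 82 + 56
= 106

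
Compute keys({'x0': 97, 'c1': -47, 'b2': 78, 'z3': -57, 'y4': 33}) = ['x0', 'c1', 'b2', 'z3', 'y4']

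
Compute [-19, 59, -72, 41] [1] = 59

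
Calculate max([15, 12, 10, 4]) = 15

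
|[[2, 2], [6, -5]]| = -22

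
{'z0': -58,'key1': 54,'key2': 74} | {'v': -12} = {'z0': -58, 'key1': 54, 'key2': 74, 'v': -12}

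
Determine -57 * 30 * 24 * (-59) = 2421360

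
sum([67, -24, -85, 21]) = -21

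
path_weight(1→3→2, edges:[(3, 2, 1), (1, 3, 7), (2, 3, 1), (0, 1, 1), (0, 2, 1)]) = w(1→3)=7 + w(3→2)=1
= 8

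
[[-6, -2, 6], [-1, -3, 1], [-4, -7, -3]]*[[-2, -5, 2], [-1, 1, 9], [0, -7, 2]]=C[0][0] = (-6)*(-2) + (-2)*(-1) + (6)*(0) = 14
C[0][1] = (-6)*(-5) + (-2)*(1) + (6)*(-7) = -14
C[0][2] = (-6)*(2) + (-2)*(9) + (6)*(2) = -18
C[1][0] = (-1)*(-2) + (-3)*(-1) + (1)*(0) = 5
C[1][1] = (-1)*(-5) + (-3)*(1) + (1)*(-7) = -5
C[1][2] = (-1)*(2) + (-3)*(9) + (1)*(2) = -27
... (3 more cells)
= [[14, -14, -18], [5, -5, -27], [15, 34, -77]]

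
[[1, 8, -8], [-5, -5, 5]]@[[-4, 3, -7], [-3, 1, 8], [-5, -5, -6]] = [[12, 51, 105], [10, -45, -35]]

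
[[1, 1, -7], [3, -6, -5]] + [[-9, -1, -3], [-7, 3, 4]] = [[-8, 0, -10], [-4, -3, -1]]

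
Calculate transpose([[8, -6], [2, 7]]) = [[8, 2], [-6, 7]]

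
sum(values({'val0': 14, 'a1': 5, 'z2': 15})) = 14 + 5 + 15
= 34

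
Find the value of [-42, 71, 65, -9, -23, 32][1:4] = [71, 65, -9]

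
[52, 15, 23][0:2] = [52, 15]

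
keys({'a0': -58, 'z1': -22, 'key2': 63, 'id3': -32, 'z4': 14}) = ['a0', 'z1', 'key2', 'id3', 'z4']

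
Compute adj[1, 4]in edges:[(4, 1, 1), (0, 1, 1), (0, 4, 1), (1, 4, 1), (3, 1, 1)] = 1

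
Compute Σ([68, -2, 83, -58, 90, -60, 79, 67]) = 267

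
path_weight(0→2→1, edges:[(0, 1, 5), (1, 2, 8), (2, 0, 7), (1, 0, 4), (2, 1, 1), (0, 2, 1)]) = w(0→2)=1 + w(2→1)=1
= 2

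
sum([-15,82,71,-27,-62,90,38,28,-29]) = 176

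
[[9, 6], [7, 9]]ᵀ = [[9, 7], [6, 9]]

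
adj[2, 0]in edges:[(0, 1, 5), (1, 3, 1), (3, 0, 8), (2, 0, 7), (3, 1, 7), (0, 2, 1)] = 7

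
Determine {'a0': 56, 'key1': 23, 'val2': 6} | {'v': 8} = {'a0': 56, 'key1': 23, 'val2': 6, 'v': 8}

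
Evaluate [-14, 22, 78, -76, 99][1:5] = [22, 78, -76, 99]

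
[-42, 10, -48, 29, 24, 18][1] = 10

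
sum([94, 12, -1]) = 105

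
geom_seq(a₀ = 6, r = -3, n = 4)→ [6, -18, 54, -162]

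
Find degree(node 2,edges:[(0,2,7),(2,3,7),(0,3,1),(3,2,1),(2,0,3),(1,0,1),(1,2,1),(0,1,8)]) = incident: (0,2), (2,3), (3,2), (2,0), (1,2)
= 5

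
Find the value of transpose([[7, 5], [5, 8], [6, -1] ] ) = [[7, 5, 6], [5, 8, -1]]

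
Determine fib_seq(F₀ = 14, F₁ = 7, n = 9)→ F_2 = F_1 + F_0 = 21
F_3 = F_2 + F_1 = 28
F_4 = F_3 + F_2 = 49
...
= [14, 7, 21, 28, 49, 77, 126, 203, 329]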